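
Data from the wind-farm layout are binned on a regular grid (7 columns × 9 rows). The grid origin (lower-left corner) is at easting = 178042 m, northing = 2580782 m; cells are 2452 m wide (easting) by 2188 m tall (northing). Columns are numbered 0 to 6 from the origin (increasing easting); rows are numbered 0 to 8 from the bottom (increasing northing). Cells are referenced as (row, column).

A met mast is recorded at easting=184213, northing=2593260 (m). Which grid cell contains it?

(5, 2)

Column index: ⌊(184213 − 178042) / 2452⌋ = ⌊2.517⌋ = 2
Row offset from origin: ⌊(2593260 − 2580782) / 2188⌋ = ⌊5.703⌋ = 5 → row 5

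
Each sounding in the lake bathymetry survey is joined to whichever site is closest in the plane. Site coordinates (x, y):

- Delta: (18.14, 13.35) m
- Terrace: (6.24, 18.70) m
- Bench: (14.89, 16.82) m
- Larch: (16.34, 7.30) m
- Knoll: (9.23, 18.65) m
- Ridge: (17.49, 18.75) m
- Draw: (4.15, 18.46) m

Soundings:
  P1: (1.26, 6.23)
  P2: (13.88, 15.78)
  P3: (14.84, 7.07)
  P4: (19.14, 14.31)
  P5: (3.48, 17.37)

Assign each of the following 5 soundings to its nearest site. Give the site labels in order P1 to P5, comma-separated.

P1 → Draw (d²=157.93)
P2 → Bench (d²=2.10)
P3 → Larch (d²=2.30)
P4 → Delta (d²=1.92)
P5 → Draw (d²=1.64)

Draw, Bench, Larch, Delta, Draw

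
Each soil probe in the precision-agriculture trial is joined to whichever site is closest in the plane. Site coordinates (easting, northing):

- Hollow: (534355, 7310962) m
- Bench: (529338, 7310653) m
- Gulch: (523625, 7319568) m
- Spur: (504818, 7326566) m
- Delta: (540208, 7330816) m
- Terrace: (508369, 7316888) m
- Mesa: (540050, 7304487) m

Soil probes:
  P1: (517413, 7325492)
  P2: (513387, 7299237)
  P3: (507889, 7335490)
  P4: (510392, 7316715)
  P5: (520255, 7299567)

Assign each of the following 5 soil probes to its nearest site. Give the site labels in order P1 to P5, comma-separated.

P1 → Gulch (d²=73682720.00)
P2 → Terrace (d²=336738125.00)
P3 → Spur (d²=89068817.00)
P4 → Terrace (d²=4122458.00)
P5 → Bench (d²=205400285.00)

Gulch, Terrace, Spur, Terrace, Bench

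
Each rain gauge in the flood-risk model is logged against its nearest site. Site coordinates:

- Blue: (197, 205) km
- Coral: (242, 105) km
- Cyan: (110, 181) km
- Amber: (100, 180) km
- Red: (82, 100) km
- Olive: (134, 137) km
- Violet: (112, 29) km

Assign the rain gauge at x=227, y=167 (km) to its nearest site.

Squared distances to each site:
Blue: 2344.000; Coral: 4069.000; Cyan: 13885.000; Amber: 16298.000; Red: 25514.000; Olive: 9549.000; Violet: 32269.000.
Minimum at Blue.

Blue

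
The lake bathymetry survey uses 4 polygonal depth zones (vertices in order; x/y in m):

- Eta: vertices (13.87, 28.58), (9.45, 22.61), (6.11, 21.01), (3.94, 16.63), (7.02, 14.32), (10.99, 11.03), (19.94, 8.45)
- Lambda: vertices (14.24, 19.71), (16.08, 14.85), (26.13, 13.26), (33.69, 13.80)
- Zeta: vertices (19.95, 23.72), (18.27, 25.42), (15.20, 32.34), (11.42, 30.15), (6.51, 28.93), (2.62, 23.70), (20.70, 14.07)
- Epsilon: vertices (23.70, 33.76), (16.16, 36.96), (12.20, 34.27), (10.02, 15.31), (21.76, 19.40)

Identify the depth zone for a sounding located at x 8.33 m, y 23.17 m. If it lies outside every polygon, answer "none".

Zeta

Cast a ray rightward from (8.33, 23.17). For each polygon, the edges (by vertex number in listed order) whose endpoints lie on opposite sides of y = 23.17, where each meets that height, and whether that is right or left of the point:
Eta: 1–2 at x≈9.865 (right), 7–1 at x≈15.501 (right) → 2 crossings.
Lambda: no edge straddles that height → 0 crossings.
Zeta: 6–7 at x≈3.615 (left), 7–1 at x≈19.993 (right) → 1 crossing.
Epsilon: 3–4 at x≈10.924 (right), 5–1 at x≈22.269 (right) → 2 crossings.
Only Zeta has an odd count, so the point is inside Zeta.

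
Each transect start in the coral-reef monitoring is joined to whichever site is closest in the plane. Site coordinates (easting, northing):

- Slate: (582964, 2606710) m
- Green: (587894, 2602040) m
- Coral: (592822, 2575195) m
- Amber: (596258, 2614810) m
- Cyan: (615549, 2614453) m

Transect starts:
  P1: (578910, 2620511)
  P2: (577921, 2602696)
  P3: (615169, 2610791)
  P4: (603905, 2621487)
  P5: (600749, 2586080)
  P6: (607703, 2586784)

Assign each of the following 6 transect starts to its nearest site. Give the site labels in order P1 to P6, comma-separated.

P1 → Slate (d²=206902517.00)
P2 → Slate (d²=41544045.00)
P3 → Cyan (d²=13554644.00)
P4 → Amber (d²=103058938.00)
P5 → Coral (d²=181320554.00)
P6 → Coral (d²=355749082.00)

Slate, Slate, Cyan, Amber, Coral, Coral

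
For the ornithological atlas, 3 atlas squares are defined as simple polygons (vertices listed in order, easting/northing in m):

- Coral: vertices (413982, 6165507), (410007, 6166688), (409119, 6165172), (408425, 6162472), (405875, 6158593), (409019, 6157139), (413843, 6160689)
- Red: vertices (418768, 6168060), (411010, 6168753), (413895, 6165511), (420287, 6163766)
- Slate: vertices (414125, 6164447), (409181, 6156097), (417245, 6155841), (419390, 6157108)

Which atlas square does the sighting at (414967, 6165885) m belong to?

Cast a ray rightward from (414967, 6165885). For each polygon, the edges (by vertex number in listed order) whose endpoints lie on opposite sides of northing = 6165885, where each meets that height, and whether that is right or left of the point:
Coral: 1–2 at easting≈412709.7 (left), 2–3 at easting≈409536.6 (left) → 0 crossings.
Red: 2–3 at easting≈413562.2 (left), 4–1 at easting≈419537.4 (right) → 1 crossing.
Slate: no edge straddles that height → 0 crossings.
Only Red has an odd count, so the point is inside Red.

Red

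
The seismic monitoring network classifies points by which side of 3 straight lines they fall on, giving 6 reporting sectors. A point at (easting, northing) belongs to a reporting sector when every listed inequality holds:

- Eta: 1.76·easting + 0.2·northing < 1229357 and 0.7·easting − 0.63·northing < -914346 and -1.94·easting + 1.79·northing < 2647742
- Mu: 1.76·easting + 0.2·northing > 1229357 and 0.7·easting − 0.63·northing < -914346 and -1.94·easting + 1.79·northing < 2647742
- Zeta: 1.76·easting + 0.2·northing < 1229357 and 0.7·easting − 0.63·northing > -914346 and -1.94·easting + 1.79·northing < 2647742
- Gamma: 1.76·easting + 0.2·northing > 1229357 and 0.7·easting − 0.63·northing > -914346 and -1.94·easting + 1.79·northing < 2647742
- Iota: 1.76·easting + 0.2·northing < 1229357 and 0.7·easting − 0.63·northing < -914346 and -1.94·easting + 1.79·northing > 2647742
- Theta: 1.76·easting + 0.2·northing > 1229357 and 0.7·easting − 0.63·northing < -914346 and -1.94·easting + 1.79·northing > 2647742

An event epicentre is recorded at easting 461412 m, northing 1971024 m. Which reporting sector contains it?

1.76·461412 + 0.2·1971024 = 1206289.920, which is < 1229357
0.7·461412 − 0.63·1971024 = -918756.720, which is < -914346
-1.94·461412 + 1.79·1971024 = 2632993.680, which is < 2647742
This sign pattern matches Eta.

Eta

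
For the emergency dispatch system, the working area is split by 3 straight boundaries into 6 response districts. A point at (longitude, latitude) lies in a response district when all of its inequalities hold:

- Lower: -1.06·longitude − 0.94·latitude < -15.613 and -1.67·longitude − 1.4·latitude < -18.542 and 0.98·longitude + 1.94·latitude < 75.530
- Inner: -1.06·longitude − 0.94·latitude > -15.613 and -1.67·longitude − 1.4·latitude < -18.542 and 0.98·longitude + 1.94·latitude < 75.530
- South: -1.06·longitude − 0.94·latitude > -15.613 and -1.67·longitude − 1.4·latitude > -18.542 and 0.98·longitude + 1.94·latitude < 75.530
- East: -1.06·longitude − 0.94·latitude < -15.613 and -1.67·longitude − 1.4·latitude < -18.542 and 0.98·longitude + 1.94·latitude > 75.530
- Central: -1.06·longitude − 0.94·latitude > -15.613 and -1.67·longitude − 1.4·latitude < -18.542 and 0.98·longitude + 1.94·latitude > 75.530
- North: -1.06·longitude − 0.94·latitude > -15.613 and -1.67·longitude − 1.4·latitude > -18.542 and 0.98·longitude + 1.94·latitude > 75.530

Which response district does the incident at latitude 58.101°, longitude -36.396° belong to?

East

-1.06·-36.396 − 0.94·58.101 = -16.035, which is < -15.613
-1.67·-36.396 − 1.4·58.101 = -20.560, which is < -18.542
0.98·-36.396 + 1.94·58.101 = 77.048, which is > 75.530
This sign pattern matches East.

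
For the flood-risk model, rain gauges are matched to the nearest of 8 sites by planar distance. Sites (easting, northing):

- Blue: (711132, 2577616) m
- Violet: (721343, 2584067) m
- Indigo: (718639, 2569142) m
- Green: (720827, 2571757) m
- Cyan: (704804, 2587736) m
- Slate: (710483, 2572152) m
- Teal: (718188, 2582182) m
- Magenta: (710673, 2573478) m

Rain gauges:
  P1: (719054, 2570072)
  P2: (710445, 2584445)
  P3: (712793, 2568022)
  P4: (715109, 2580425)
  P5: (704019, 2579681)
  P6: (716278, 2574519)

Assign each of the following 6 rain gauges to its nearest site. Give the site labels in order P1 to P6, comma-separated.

Indigo, Cyan, Slate, Teal, Blue, Green

P1 → Indigo (d²=1037125.00)
P2 → Cyan (d²=42651562.00)
P3 → Slate (d²=22393000.00)
P4 → Teal (d²=12567290.00)
P5 → Blue (d²=54858994.00)
P6 → Green (d²=28322045.00)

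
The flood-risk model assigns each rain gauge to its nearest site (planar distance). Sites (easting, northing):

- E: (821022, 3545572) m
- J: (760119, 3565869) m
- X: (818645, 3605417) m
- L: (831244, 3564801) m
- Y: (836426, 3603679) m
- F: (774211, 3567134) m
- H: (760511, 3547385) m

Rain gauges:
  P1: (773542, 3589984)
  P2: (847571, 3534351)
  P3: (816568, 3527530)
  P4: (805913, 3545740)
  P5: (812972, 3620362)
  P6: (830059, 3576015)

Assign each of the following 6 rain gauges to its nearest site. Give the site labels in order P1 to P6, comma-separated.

F, E, E, E, X, L

P1 → F (d²=522570061.00)
P2 → E (d²=830760242.00)
P3 → E (d²=345351880.00)
P4 → E (d²=228310105.00)
P5 → X (d²=255535954.00)
P6 → L (d²=127158021.00)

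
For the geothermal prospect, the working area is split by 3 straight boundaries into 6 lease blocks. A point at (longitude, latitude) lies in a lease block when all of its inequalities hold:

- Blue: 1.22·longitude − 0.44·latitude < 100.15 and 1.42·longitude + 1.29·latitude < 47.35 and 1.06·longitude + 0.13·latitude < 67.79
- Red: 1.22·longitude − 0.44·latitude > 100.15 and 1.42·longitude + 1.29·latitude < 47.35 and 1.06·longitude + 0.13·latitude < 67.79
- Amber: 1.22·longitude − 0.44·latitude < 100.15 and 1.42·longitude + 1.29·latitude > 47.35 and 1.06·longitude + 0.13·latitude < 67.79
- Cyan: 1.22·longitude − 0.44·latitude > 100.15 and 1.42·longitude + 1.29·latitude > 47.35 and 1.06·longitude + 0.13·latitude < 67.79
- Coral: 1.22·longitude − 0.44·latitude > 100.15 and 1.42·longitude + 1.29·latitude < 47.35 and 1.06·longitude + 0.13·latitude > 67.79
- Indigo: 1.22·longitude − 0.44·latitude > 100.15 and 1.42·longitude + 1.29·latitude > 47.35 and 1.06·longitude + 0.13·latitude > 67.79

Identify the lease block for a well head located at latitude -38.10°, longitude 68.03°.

1.22·68.03 − 0.44·-38.10 = 99.761, which is < 100.15
1.42·68.03 + 1.29·-38.10 = 47.454, which is > 47.35
1.06·68.03 + 0.13·-38.10 = 67.159, which is < 67.79
This sign pattern matches Amber.

Amber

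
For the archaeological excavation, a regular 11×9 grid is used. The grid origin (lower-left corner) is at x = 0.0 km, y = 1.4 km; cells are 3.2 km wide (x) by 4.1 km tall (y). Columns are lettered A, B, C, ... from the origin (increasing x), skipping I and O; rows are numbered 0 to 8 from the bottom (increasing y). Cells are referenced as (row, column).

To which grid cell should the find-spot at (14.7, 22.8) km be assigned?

(5, E)

Column index: ⌊(14.7 − 0.0) / 3.2⌋ = ⌊4.594⌋ = 4 → column E
Row offset from origin: ⌊(22.8 − 1.4) / 4.1⌋ = ⌊5.220⌋ = 5 → row 5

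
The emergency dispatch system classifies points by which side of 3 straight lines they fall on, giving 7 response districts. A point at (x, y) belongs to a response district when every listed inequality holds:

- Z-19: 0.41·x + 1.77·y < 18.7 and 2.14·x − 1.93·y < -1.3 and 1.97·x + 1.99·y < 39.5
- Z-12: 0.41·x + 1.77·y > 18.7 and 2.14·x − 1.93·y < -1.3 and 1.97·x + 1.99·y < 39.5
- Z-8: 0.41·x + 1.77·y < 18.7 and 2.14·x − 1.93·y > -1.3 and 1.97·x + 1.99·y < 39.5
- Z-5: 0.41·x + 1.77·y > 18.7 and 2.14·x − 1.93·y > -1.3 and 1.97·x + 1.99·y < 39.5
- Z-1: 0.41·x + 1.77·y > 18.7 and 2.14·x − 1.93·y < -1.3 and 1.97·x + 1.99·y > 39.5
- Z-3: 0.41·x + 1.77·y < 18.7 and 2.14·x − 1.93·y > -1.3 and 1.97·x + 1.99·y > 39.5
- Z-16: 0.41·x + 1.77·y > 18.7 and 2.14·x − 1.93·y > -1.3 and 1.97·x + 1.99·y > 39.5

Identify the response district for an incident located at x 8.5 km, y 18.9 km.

0.41·8.5 + 1.77·18.9 = 36.938, which is > 18.7
2.14·8.5 − 1.93·18.9 = -18.287, which is < -1.3
1.97·8.5 + 1.99·18.9 = 54.356, which is > 39.5
This sign pattern matches Z-1.

Z-1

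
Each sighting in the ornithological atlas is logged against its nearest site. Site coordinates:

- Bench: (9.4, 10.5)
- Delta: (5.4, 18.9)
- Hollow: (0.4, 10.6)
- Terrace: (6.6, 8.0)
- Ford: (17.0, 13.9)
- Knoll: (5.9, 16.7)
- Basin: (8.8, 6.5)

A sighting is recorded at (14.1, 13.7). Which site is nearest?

Squared distances to each site:
Bench: 32.330; Delta: 102.730; Hollow: 197.300; Terrace: 88.740; Ford: 8.450; Knoll: 76.240; Basin: 79.930.
Minimum at Ford.

Ford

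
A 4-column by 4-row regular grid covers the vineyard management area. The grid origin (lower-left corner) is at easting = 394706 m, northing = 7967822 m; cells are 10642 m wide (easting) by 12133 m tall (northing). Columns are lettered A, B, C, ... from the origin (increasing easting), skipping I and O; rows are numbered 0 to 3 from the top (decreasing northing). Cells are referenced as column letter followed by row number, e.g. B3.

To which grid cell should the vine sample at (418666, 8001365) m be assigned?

Column index: ⌊(418666 − 394706) / 10642⌋ = ⌊2.251⌋ = 2 → column C
Row offset from origin: ⌊(8001365 − 7967822) / 12133⌋ = ⌊2.765⌋ = 2 → row 1 (counted from top)

C1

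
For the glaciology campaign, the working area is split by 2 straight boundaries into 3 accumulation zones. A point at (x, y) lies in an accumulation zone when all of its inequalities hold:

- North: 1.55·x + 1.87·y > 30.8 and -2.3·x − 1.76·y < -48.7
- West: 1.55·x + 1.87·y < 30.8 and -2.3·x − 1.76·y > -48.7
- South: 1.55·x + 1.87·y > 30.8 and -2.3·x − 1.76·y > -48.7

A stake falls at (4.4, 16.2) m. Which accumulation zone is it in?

1.55·4.4 + 1.87·16.2 = 37.114, which is > 30.8
-2.3·4.4 − 1.76·16.2 = -38.632, which is > -48.7
This sign pattern matches South.

South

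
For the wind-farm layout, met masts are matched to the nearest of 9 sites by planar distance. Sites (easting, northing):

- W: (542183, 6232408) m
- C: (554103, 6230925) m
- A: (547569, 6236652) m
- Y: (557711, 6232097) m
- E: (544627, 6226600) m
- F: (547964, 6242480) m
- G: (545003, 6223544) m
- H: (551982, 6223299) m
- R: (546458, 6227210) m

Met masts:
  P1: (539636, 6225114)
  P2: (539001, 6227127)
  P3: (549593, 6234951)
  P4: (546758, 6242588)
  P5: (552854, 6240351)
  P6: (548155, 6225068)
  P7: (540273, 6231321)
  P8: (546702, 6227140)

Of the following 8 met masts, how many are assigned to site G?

P1 → E
P2 → E
P3 → A
P4 → F
P5 → F
P6 → R
P7 → W
P8 → R
0 of the 8 go to G.

0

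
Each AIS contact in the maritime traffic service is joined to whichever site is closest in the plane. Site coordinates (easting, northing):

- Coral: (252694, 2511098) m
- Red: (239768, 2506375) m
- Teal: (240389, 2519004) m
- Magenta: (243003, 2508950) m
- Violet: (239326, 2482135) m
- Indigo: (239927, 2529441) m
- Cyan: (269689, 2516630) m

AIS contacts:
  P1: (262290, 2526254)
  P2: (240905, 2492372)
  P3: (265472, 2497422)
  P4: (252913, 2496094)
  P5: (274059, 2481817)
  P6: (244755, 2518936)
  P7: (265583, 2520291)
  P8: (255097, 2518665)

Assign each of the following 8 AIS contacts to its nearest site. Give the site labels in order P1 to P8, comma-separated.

P1 → Cyan (d²=147366577.00)
P2 → Violet (d²=107289410.00)
P3 → Coral (d²=350310260.00)
P4 → Coral (d²=225167977.00)
P5 → Violet (d²=1206482413.00)
P6 → Teal (d²=19066580.00)
P7 → Cyan (d²=30262157.00)
P8 → Coral (d²=63033898.00)

Cyan, Violet, Coral, Coral, Violet, Teal, Cyan, Coral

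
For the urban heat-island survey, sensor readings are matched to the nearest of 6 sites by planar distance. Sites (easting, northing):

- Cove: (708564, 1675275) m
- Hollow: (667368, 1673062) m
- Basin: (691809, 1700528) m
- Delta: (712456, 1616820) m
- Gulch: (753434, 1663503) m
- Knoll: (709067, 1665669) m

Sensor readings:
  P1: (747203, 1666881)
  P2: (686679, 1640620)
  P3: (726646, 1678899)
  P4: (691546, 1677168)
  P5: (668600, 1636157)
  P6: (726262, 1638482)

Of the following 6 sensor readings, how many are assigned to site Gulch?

1

P1 → Gulch
P2 → Knoll
P3 → Cove
P4 → Cove
P5 → Hollow
P6 → Delta
1 of the 6 goes to Gulch.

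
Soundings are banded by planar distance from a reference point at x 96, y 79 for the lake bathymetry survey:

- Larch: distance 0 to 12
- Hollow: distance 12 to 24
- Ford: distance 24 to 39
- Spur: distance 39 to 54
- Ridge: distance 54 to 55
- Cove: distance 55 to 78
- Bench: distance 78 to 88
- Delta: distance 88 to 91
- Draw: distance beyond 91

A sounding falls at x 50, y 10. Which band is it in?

Bench

Distance = √((50−96)² + (10−79)²) = √(2116.000 + 4761.000) = 82.928.
78 ≤ 82.928 < 88 → Bench.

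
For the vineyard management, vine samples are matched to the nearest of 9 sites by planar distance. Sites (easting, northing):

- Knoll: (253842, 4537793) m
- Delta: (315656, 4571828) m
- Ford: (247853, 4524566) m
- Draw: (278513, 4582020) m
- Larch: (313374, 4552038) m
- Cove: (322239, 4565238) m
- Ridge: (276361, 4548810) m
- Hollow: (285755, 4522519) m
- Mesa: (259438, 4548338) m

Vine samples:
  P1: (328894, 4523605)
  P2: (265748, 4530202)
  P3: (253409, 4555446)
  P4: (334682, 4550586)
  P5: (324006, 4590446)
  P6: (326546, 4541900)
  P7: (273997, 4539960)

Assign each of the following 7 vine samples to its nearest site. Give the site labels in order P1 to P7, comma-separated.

P1 → Larch (d²=1049305889.00)
P2 → Knoll (d²=199376117.00)
P3 → Mesa (d²=86872505.00)
P4 → Cove (d²=369509353.00)
P5 → Delta (d²=416352424.00)
P6 → Larch (d²=276280628.00)
P7 → Ridge (d²=83910996.00)

Larch, Knoll, Mesa, Cove, Delta, Larch, Ridge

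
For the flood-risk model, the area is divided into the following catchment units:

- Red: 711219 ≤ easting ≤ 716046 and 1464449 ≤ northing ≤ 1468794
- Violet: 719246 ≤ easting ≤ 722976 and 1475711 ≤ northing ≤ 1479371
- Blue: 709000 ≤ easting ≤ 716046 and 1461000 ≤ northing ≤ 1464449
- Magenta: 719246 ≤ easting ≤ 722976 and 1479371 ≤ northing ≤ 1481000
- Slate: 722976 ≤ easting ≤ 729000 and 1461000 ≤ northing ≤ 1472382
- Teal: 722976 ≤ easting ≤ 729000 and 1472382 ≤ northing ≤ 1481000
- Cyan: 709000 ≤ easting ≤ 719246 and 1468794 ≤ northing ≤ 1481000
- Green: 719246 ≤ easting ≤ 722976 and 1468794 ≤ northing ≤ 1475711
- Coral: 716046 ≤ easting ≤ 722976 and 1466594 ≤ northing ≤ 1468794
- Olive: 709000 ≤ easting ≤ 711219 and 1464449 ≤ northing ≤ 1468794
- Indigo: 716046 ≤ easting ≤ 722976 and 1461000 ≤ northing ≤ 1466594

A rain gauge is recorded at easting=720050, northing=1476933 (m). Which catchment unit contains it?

The point has easting = 720050 and northing = 1476933.
Only Violet satisfies 719246 ≤ easting ≤ 722976 and 1475711 ≤ northing ≤ 1479371.

Violet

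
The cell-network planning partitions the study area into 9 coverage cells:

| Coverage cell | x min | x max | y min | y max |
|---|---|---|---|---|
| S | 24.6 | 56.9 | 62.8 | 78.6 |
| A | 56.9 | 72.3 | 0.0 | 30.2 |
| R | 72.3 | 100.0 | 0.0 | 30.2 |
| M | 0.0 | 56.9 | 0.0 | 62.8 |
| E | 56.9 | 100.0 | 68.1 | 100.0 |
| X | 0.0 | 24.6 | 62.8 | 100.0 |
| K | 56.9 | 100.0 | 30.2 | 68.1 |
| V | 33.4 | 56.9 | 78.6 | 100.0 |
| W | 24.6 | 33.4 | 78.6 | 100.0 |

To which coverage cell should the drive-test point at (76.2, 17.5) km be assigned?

R

The point has x = 76.2 and y = 17.5.
Only R satisfies 72.3 ≤ x ≤ 100.0 and 0.0 ≤ y ≤ 30.2.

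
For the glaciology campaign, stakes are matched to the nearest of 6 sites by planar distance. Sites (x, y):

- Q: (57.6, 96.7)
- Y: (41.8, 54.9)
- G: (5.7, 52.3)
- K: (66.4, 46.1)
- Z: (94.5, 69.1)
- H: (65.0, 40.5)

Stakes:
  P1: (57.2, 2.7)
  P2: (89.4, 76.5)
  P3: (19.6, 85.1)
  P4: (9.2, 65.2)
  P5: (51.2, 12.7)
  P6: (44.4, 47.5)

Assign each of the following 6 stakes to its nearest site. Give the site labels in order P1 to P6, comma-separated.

H, Z, G, G, H, Y

P1 → H (d²=1489.68)
P2 → Z (d²=80.77)
P3 → G (d²=1269.05)
P4 → G (d²=178.66)
P5 → H (d²=963.28)
P6 → Y (d²=61.52)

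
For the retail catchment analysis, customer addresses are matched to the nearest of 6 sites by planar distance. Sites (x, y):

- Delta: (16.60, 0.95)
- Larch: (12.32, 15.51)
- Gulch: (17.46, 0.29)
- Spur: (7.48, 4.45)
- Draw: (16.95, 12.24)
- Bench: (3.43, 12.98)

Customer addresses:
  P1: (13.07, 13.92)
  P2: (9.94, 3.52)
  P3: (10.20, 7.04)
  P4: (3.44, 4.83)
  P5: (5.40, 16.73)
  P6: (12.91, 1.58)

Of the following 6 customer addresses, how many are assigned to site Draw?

P1 → Larch
P2 → Spur
P3 → Spur
P4 → Spur
P5 → Bench
P6 → Delta
0 of the 6 go to Draw.

0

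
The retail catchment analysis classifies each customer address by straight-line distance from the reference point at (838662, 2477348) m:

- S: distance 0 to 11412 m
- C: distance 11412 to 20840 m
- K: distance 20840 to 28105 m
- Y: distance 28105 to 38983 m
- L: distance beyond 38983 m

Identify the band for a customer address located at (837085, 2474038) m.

S

Distance = √((837085−838662)² + (2474038−2477348)²) = √(2486929.000 + 10956100.000) = 3666.474 m.
0 ≤ 3666.474 < 11412 → S.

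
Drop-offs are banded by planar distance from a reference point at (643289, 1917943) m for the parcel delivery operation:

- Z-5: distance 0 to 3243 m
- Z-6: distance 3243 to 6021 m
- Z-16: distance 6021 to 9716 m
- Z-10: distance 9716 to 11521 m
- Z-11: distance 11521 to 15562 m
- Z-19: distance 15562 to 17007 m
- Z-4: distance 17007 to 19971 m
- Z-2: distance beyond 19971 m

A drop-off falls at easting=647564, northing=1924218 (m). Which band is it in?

Z-16

Distance = √((647564−643289)² + (1924218−1917943)²) = √(18275625.000 + 39375625.000) = 7592.842 m.
6021 ≤ 7592.842 < 9716 → Z-16.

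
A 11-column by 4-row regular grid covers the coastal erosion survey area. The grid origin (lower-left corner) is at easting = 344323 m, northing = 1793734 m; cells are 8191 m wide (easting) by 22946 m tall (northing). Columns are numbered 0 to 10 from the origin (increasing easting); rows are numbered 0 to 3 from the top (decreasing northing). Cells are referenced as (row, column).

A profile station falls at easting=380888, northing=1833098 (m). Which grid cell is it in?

Column index: ⌊(380888 − 344323) / 8191⌋ = ⌊4.464⌋ = 4
Row offset from origin: ⌊(1833098 − 1793734) / 22946⌋ = ⌊1.716⌋ = 1 → row 2 (counted from top)

(2, 4)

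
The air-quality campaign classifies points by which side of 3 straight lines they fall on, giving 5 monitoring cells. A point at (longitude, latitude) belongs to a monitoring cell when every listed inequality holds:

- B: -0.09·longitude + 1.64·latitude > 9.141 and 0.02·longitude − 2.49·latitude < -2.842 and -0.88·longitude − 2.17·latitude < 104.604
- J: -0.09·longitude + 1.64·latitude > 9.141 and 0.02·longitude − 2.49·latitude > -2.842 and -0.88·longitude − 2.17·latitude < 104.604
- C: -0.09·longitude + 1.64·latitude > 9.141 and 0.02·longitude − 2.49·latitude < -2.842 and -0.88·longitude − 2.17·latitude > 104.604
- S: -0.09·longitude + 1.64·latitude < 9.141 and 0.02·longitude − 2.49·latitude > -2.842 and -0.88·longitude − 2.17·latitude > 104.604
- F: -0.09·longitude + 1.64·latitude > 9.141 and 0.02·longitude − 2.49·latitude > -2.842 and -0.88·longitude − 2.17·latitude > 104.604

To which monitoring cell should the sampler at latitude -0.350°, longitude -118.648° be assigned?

F

-0.09·-118.648 + 1.64·-0.350 = 10.104, which is > 9.141
0.02·-118.648 − 2.49·-0.350 = -1.501, which is > -2.842
-0.88·-118.648 − 2.17·-0.350 = 105.170, which is > 104.604
This sign pattern matches F.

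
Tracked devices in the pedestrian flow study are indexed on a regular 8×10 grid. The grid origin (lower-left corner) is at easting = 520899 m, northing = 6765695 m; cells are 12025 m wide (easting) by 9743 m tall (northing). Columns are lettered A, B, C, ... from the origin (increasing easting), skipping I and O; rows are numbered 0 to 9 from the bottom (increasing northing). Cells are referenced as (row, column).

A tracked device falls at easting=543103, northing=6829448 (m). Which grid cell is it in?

(6, B)

Column index: ⌊(543103 − 520899) / 12025⌋ = ⌊1.846⌋ = 1 → column B
Row offset from origin: ⌊(6829448 − 6765695) / 9743⌋ = ⌊6.543⌋ = 6 → row 6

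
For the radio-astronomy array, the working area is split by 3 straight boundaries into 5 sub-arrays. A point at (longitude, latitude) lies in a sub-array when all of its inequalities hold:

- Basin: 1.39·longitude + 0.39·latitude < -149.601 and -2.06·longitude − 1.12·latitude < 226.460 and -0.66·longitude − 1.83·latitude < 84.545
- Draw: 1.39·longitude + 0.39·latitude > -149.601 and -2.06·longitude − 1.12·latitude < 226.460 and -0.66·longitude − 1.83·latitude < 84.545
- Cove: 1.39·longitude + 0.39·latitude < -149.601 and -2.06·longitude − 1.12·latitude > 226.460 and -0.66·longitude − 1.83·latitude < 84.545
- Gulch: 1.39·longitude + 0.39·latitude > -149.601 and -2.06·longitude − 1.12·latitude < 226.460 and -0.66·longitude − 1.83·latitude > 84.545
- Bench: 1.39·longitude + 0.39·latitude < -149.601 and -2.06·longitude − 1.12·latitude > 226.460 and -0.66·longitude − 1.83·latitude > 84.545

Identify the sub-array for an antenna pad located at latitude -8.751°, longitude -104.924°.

1.39·-104.924 + 0.39·-8.751 = -149.257, which is > -149.601
-2.06·-104.924 − 1.12·-8.751 = 225.945, which is < 226.460
-0.66·-104.924 − 1.83·-8.751 = 85.264, which is > 84.545
This sign pattern matches Gulch.

Gulch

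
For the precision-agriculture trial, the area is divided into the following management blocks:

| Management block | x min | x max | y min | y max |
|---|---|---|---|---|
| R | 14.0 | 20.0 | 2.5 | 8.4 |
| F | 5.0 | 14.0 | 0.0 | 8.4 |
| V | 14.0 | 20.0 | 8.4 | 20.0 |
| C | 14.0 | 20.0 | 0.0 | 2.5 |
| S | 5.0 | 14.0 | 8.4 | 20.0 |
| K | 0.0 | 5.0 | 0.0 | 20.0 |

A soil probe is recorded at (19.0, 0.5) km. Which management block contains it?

The point has x = 19.0 and y = 0.5.
Only C satisfies 14.0 ≤ x ≤ 20.0 and 0.0 ≤ y ≤ 2.5.

C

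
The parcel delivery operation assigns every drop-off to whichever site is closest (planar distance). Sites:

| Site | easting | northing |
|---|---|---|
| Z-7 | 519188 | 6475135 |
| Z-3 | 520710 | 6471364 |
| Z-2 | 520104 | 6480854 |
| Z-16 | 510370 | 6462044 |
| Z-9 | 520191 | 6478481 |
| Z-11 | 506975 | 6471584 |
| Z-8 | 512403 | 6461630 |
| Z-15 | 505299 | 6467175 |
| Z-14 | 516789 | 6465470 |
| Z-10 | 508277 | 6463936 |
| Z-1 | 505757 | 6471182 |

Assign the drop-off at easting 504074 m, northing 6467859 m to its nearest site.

Z-15

Squared distances to each site:
Z-7: 281373172.000; Z-3: 289041521.000; Z-2: 425830925.000; Z-16: 73453841.000; Z-9: 372584573.000; Z-11: 22291426.000; Z-8: 108172682.000; Z-15: 1968481.000; Z-14: 167378546.000; Z-10: 33055138.000; Z-1: 13874818.000.
Minimum at Z-15.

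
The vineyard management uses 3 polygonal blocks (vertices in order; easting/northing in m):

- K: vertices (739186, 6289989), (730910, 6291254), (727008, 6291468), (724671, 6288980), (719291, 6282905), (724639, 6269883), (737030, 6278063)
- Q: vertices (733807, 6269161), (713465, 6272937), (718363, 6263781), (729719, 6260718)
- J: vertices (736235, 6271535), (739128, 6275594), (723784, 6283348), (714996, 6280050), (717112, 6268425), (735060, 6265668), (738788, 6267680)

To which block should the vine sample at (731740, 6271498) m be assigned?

Cast a ray rightward from (731740, 6271498). For each polygon, the edges (by vertex number in listed order) whose endpoints lie on opposite sides of northing = 6271498, where each meets that height, and whether that is right or left of the point:
K: 5–6 at easting≈723975.7 (left), 6–7 at easting≈727085.4 (left) → 0 crossings.
Q: 1–2 at easting≈721217.2 (left), 2–3 at easting≈714234.8 (left) → 0 crossings.
J: 4–5 at easting≈716552.6 (left), 7–1 at easting≈736259.5 (right) → 1 crossing.
Only J has an odd count, so the point is inside J.

J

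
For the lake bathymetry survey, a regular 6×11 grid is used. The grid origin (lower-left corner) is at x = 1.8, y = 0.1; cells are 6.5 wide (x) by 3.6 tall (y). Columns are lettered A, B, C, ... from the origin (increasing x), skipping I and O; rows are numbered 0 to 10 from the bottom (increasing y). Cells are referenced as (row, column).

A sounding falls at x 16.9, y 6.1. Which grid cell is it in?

(1, C)

Column index: ⌊(16.9 − 1.8) / 6.5⌋ = ⌊2.323⌋ = 2 → column C
Row offset from origin: ⌊(6.1 − 0.1) / 3.6⌋ = ⌊1.667⌋ = 1 → row 1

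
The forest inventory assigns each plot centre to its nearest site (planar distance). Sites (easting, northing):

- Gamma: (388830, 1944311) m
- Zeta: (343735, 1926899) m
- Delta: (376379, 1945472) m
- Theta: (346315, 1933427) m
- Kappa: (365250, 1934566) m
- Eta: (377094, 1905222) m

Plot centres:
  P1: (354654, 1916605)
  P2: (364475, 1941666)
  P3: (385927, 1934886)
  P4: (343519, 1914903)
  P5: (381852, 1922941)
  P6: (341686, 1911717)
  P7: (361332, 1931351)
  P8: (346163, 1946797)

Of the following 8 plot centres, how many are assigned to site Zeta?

P1 → Zeta
P2 → Kappa
P3 → Gamma
P4 → Zeta
P5 → Eta
P6 → Zeta
P7 → Kappa
P8 → Theta
3 of the 8 go to Zeta.

3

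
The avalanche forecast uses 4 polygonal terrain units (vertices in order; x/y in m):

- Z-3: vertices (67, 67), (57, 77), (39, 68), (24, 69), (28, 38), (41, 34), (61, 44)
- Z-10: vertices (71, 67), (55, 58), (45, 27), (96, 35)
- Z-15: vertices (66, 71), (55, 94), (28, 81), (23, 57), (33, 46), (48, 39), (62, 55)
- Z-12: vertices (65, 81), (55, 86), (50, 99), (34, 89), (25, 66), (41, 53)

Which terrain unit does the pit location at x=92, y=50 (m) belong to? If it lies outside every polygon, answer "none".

none

Cast a ray rightward from (92, 50). For each polygon, the edges (by vertex number in listed order) whose endpoints lie on opposite sides of y = 50, where each meets that height, and whether that is right or left of the point:
Z-3: 4–5 at x≈26.5 (left), 7–1 at x≈62.6 (left) → 0 crossings.
Z-10: 2–3 at x≈52.4 (left), 4–1 at x≈84.3 (left) → 0 crossings.
Z-15: 4–5 at x≈29.4 (left), 6–7 at x≈57.6 (left) → 0 crossings.
Z-12: no edge straddles that height → 0 crossings.
All counts are even, so the point lies outside every listed polygon.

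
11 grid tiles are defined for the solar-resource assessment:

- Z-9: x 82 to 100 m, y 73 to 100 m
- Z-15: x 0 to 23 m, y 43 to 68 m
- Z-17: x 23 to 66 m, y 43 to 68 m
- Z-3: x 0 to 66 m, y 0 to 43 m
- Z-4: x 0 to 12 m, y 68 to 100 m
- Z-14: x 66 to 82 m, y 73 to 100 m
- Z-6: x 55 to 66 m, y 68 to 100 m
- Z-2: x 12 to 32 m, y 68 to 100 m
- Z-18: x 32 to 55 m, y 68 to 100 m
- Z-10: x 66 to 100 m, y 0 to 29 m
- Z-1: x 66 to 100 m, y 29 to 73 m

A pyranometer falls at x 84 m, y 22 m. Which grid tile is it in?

The point has x = 84 and y = 22.
Only Z-10 satisfies 66 ≤ x ≤ 100 and 0 ≤ y ≤ 29.

Z-10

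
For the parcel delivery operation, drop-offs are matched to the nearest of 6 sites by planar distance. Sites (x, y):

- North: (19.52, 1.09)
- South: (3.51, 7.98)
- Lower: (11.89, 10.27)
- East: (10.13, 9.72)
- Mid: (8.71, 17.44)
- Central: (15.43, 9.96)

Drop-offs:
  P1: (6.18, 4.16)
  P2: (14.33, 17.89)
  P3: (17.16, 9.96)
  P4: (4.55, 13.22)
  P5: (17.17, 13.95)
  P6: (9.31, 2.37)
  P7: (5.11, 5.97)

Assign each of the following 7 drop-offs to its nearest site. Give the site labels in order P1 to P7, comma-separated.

P1 → South (d²=21.72)
P2 → Mid (d²=31.79)
P3 → Central (d²=2.99)
P4 → South (d²=28.54)
P5 → Central (d²=18.95)
P6 → East (d²=54.69)
P7 → South (d²=6.60)

South, Mid, Central, South, Central, East, South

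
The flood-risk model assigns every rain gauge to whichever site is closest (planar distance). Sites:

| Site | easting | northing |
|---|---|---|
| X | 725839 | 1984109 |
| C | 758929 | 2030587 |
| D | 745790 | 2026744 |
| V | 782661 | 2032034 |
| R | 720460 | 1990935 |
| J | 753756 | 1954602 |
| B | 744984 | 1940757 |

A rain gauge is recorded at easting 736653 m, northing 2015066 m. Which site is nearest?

D

Squared distances to each site:
X: 1075278445.000; C: 737121617.000; D: 219860453.000; V: 2404649088.000; R: 844518410.000; J: 3948407905.000; B: 5591233042.000.
Minimum at D.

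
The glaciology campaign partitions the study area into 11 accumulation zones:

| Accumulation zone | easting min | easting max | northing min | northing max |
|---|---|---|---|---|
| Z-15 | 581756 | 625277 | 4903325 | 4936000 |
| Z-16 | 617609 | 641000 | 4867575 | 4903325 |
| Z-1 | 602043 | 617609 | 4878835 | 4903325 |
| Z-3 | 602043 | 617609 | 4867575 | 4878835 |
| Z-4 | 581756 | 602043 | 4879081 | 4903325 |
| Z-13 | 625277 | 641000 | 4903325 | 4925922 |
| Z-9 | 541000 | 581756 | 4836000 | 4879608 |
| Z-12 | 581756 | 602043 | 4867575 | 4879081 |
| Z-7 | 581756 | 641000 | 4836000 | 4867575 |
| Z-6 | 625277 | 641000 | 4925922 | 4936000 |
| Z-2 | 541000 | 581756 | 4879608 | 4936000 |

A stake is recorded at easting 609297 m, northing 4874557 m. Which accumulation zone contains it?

The point has easting = 609297 and northing = 4874557.
Only Z-3 satisfies 602043 ≤ easting ≤ 617609 and 4867575 ≤ northing ≤ 4878835.

Z-3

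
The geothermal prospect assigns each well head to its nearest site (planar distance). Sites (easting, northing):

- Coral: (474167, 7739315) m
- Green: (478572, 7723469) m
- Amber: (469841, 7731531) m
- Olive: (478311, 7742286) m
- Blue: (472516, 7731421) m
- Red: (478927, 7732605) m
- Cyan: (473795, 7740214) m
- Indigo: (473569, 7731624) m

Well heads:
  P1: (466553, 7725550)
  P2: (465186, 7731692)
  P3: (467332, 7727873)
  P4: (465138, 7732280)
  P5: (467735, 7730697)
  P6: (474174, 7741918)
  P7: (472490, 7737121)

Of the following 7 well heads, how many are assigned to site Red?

P1 → Amber
P2 → Amber
P3 → Amber
P4 → Amber
P5 → Amber
P6 → Cyan
P7 → Coral
0 of the 7 go to Red.

0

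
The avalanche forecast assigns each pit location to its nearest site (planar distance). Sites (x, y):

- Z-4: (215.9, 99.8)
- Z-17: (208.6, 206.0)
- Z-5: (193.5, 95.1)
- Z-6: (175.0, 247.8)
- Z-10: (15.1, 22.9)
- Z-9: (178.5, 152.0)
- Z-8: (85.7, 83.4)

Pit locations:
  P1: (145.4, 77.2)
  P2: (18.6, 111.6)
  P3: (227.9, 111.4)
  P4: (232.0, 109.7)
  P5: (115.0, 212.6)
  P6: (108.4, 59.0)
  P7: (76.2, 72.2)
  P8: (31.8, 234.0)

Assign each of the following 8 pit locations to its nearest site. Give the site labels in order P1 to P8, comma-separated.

P1 → Z-5 (d²=2634.02)
P2 → Z-8 (d²=5297.65)
P3 → Z-4 (d²=278.56)
P4 → Z-4 (d²=357.22)
P5 → Z-6 (d²=4839.04)
P6 → Z-8 (d²=1110.65)
P7 → Z-8 (d²=215.69)
P8 → Z-6 (d²=20696.68)

Z-5, Z-8, Z-4, Z-4, Z-6, Z-8, Z-8, Z-6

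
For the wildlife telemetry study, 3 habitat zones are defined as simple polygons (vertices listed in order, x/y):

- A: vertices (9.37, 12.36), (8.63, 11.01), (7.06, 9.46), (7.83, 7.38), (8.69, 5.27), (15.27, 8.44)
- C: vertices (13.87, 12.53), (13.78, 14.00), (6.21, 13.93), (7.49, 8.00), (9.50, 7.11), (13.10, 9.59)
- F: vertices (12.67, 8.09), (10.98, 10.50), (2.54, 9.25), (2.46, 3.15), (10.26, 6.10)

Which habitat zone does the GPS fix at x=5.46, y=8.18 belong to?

F

Cast a ray rightward from (5.46, 8.18). For each polygon, the edges (by vertex number in listed order) whose endpoints lie on opposite sides of y = 8.18, where each meets that height, and whether that is right or left of the point:
A: 3–4 at x≈7.534 (right), 5–6 at x≈14.730 (right) → 2 crossings.
C: 3–4 at x≈7.451 (right), 5–6 at x≈11.053 (right) → 2 crossings.
F: 1–2 at x≈12.607 (right), 3–4 at x≈2.526 (left) → 1 crossing.
Only F has an odd count, so the point is inside F.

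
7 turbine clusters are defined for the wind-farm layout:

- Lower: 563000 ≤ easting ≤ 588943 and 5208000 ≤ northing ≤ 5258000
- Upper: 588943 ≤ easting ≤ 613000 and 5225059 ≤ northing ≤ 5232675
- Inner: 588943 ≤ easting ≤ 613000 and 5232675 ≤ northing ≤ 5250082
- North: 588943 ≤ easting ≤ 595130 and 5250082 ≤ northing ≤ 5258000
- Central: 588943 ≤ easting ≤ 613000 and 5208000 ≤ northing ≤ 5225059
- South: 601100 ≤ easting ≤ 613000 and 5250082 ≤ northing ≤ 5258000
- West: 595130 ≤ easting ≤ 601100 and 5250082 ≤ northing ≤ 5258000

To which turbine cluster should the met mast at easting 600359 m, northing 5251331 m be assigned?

West

The point has easting = 600359 and northing = 5251331.
Only West satisfies 595130 ≤ easting ≤ 601100 and 5250082 ≤ northing ≤ 5258000.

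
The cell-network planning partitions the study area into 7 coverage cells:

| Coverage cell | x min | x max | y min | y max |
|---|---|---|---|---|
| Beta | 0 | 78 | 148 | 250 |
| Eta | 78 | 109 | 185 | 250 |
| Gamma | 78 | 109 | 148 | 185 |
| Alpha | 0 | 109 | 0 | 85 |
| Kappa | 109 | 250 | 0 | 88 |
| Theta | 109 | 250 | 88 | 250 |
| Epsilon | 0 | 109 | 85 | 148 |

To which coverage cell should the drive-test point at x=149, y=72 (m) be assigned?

The point has x = 149 and y = 72.
Only Kappa satisfies 109 ≤ x ≤ 250 and 0 ≤ y ≤ 88.

Kappa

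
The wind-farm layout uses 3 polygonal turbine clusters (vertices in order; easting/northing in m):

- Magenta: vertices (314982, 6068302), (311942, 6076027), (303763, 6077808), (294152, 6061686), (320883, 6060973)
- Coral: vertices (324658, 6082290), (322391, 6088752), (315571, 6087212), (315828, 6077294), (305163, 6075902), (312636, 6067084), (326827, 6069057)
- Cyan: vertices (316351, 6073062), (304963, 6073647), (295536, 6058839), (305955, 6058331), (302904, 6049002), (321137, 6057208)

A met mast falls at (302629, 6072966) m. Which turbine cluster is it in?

Magenta

Cast a ray rightward from (302629, 6072966). For each polygon, the edges (by vertex number in listed order) whose endpoints lie on opposite sides of northing = 6072966, where each meets that height, and whether that is right or left of the point:
Magenta: 1–2 at easting≈313146.6 (right), 3–4 at easting≈300876.5 (left) → 1 crossing.
Coral: 5–6 at easting≈307651.2 (right), 7–1 at easting≈326186.3 (right) → 2 crossings.
Cyan: 2–3 at easting≈304529.5 (right), 6–1 at easting≈316380.0 (right) → 2 crossings.
Only Magenta has an odd count, so the point is inside Magenta.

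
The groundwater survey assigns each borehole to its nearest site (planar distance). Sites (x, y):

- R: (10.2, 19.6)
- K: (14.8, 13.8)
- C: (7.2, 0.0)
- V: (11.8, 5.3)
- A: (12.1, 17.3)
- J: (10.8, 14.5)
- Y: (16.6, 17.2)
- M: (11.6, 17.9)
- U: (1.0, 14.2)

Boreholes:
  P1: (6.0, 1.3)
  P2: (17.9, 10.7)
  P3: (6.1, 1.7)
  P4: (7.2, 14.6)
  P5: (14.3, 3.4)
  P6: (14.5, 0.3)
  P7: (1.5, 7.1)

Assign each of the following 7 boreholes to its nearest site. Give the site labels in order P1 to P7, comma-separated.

C, K, C, J, V, V, U

P1 → C (d²=3.13)
P2 → K (d²=19.22)
P3 → C (d²=4.10)
P4 → J (d²=12.97)
P5 → V (d²=9.86)
P6 → V (d²=32.29)
P7 → U (d²=50.66)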